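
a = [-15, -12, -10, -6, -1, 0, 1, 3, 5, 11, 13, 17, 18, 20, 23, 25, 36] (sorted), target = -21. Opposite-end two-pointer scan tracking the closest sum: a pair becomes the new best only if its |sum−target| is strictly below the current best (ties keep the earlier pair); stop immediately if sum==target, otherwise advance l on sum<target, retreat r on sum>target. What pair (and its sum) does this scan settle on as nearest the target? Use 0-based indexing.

l=0 r=16: -15+36=21 d=42 *, r--
l=0 r=15: -15+25=10 d=31 *, r--
l=0 r=14: -15+23=8 d=29 *, r--
l=0 r=13: -15+20=5 d=26 *, r--
l=0 r=12: -15+18=3 d=24 *, r--
l=0 r=11: -15+17=2 d=23 *, r--
l=0 r=10: -15+13=-2 d=19 *, r--
l=0 r=9: -15+11=-4 d=17 *, r--
l=0 r=8: -15+5=-10 d=11 *, r--
l=0 r=7: -15+3=-12 d=9 *, r--
l=0 r=6: -15+1=-14 d=7 *, r--
l=0 r=5: -15+0=-15 d=6 *, r--
l=0 r=4: -15+-1=-16 d=5 *, r--
l=0 r=3: -15+-6=-21 d=0 *, stop

pair (-15, -6) with sum -21 (|Δ|=0)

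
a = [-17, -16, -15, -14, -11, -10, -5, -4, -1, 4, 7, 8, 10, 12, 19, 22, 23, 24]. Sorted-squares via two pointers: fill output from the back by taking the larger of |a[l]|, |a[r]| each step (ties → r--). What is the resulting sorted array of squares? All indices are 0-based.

[1, 16, 16, 25, 49, 64, 100, 100, 121, 144, 196, 225, 256, 289, 361, 484, 529, 576]

l=0 r=17: |-17|<=|24| out[17]=576, r--
l=0 r=16: |-17|<=|23| out[16]=529, r--
l=0 r=15: |-17|<=|22| out[15]=484, r--
l=0 r=14: |-17|<=|19| out[14]=361, r--
l=0 r=13: |-17|>|12| out[13]=289, l++
l=1 r=13: |-16|>|12| out[12]=256, l++
l=2 r=13: |-15|>|12| out[11]=225, l++
l=3 r=13: |-14|>|12| out[10]=196, l++
l=4 r=13: |-11|<=|12| out[9]=144, r--
l=4 r=12: |-11|>|10| out[8]=121, l++
l=5 r=12: |-10|<=|10| out[7]=100, r--
l=5 r=11: |-10|>|8| out[6]=100, l++
l=6 r=11: |-5|<=|8| out[5]=64, r--
l=6 r=10: |-5|<=|7| out[4]=49, r--
l=6 r=9: |-5|>|4| out[3]=25, l++
l=7 r=9: |-4|<=|4| out[2]=16, r--
l=7 r=8: |-4|>|-1| out[1]=16, l++
l=8 r=8: |-1|<=|-1| out[0]=1, r--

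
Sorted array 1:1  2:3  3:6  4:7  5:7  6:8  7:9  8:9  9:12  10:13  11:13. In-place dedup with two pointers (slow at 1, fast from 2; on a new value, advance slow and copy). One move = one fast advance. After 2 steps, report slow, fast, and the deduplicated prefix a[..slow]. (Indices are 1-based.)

slow=3, fast=4, prefix=[1, 3, 6]

slow=1 fast=2: a[fast]=3≠a[slow]=1 write a[2]=3, slow++,fast++
slow=2 fast=3: a[fast]=6≠a[slow]=3 write a[3]=6, slow++,fast++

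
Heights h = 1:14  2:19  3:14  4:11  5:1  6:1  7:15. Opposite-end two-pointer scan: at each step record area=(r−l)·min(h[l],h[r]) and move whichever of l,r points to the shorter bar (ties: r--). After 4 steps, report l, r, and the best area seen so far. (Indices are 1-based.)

l=1 r=7: min(14,15)*6=84 best=84 *, l++
l=2 r=7: min(19,15)*5=75 best=84, r--
l=2 r=6: min(19,1)*4=4 best=84, r--
l=2 r=5: min(19,1)*3=3 best=84, r--

l=2, r=4, best area=84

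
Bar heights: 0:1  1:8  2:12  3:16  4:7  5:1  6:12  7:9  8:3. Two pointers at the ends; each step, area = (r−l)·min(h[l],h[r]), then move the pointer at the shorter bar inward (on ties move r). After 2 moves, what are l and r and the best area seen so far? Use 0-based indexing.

[0,8] min(1,3)*8=8 best=8 * → l++
[1,8] min(8,3)*7=21 best=21 * → r--

l=1, r=7, best area=21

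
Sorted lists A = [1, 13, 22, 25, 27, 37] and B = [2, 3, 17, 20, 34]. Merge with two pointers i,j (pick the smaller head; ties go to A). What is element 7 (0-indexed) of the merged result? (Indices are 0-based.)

merged[7] = 25

[i=0,j=0] A[i]=1<=B[j]=2 take 1 → i++
[i=1,j=0] A[i]=13>B[j]=2 take 2 → j++
[i=1,j=1] A[i]=13>B[j]=3 take 3 → j++
[i=1,j=2] A[i]=13<=B[j]=17 take 13 → i++
[i=2,j=2] A[i]=22>B[j]=17 take 17 → j++
[i=2,j=3] A[i]=22>B[j]=20 take 20 → j++
[i=2,j=4] A[i]=22<=B[j]=34 take 22 → i++
[i=3,j=4] A[i]=25<=B[j]=34 take 25 → i++
[i=4,j=4] A[i]=27<=B[j]=34 take 27 → i++
[i=5,j=4] A[i]=37>B[j]=34 take 34 → j++
[i=5,j=5] B done, take A[i]=37 → i++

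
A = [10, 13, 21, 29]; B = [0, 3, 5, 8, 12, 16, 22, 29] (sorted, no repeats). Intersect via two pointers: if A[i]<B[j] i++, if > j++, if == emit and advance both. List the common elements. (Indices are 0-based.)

intersection = [29]

i=0 j=0: 10>0, j++
i=0 j=1: 10>3, j++
i=0 j=2: 10>5, j++
i=0 j=3: 10>8, j++
i=0 j=4: 10<12, i++
i=1 j=4: 13>12, j++
i=1 j=5: 13<16, i++
i=2 j=5: 21>16, j++
i=2 j=6: 21<22, i++
i=3 j=6: 29>22, j++
i=3 j=7: 29==29 emit, i++,j++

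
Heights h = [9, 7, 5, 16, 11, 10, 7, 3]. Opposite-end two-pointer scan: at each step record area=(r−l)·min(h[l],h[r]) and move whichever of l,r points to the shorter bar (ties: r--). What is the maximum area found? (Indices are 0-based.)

l=0 r=7: min(9,3)*7=21 best=21 *, r--
l=0 r=6: min(9,7)*6=42 best=42 *, r--
l=0 r=5: min(9,10)*5=45 best=45 *, l++
l=1 r=5: min(7,10)*4=28 best=45, l++
l=2 r=5: min(5,10)*3=15 best=45, l++
l=3 r=5: min(16,10)*2=20 best=45, r--
l=3 r=4: min(16,11)*1=11 best=45, r--

max area = 45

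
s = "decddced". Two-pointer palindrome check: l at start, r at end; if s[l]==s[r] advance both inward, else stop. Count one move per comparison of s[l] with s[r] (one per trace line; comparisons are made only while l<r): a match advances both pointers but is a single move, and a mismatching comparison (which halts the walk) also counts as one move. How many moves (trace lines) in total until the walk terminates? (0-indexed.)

l=0 r=7: 'd'=='d', l++,r--
l=1 r=6: 'e'=='e', l++,r--
l=2 r=5: 'c'=='c', l++,r--
l=3 r=4: 'd'=='d', l++,r--

4 moves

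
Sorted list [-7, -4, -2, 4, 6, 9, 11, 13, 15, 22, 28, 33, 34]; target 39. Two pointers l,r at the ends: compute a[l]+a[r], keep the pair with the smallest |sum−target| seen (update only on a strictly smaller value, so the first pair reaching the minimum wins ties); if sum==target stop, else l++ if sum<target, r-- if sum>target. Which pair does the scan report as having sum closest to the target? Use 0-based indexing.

pair (6, 33) with sum 39 (|Δ|=0)

[0,12] -7+34=27 d=12 * → l++
[1,12] -4+34=30 d=9 * → l++
[2,12] -2+34=32 d=7 * → l++
[3,12] 4+34=38 d=1 * → l++
[4,12] 6+34=40 d=1 → r--
[4,11] 6+33=39 d=0 * → stop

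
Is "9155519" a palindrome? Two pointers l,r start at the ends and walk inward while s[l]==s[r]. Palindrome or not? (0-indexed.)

palindrome

[0,6] '9'=='9' → l++,r--
[1,5] '1'=='1' → l++,r--
[2,4] '5'=='5' → l++,r--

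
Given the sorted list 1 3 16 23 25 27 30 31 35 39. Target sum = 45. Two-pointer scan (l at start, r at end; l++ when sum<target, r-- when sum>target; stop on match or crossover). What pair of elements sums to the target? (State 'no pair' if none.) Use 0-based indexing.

l=0 r=9: 1+39=40 <45, l++
l=1 r=9: 3+39=42 <45, l++
l=2 r=9: 16+39=55 >45, r--
l=2 r=8: 16+35=51 >45, r--
l=2 r=7: 16+31=47 >45, r--
l=2 r=6: 16+30=46 >45, r--
l=2 r=5: 16+27=43 <45, l++
l=3 r=5: 23+27=50 >45, r--
l=3 r=4: 23+25=48 >45, r--

no pair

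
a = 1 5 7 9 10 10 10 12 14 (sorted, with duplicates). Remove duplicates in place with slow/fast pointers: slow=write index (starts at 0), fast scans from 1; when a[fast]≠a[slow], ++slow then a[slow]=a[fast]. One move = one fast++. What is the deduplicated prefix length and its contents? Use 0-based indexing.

(s=0,f=1) a[fast]=5≠a[slow]=1 write a[1]=5 → slow++,fast++
(s=1,f=2) a[fast]=7≠a[slow]=5 write a[2]=7 → slow++,fast++
(s=2,f=3) a[fast]=9≠a[slow]=7 write a[3]=9 → slow++,fast++
(s=3,f=4) a[fast]=10≠a[slow]=9 write a[4]=10 → slow++,fast++
(s=4,f=5) a[fast]=10=a[slow] dup → fast++
(s=4,f=6) a[fast]=10=a[slow] dup → fast++
(s=4,f=7) a[fast]=12≠a[slow]=10 write a[5]=12 → slow++,fast++
(s=5,f=8) a[fast]=14≠a[slow]=12 write a[6]=14 → slow++,fast++

length 7; prefix = [1, 5, 7, 9, 10, 12, 14]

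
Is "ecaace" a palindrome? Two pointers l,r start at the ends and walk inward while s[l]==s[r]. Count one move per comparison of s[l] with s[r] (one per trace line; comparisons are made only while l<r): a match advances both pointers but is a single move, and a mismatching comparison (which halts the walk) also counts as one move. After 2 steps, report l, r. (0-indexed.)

[0,5] 'e'=='e' → l++,r--
[1,4] 'c'=='c' → l++,r--

l=2, r=3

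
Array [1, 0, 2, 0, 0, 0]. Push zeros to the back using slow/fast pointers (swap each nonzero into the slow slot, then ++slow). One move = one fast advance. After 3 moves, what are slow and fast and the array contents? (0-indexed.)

slow=2, fast=3, a=[1, 2, 0, 0, 0, 0]

slow=0 fast=0: a[fast]=1≠0 swap→a[0]=1, slow++,fast++
slow=1 fast=1: a[fast]=0, fast++
slow=1 fast=2: a[fast]=2≠0 swap→a[1]=2, slow++,fast++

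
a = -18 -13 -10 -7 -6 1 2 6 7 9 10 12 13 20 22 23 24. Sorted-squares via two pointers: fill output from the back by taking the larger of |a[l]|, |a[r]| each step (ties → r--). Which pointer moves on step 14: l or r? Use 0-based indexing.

l=0 r=16: |-18|<=|24| out[16]=576, r--
l=0 r=15: |-18|<=|23| out[15]=529, r--
l=0 r=14: |-18|<=|22| out[14]=484, r--
l=0 r=13: |-18|<=|20| out[13]=400, r--
l=0 r=12: |-18|>|13| out[12]=324, l++
l=1 r=12: |-13|<=|13| out[11]=169, r--
l=1 r=11: |-13|>|12| out[10]=169, l++
l=2 r=11: |-10|<=|12| out[9]=144, r--
l=2 r=10: |-10|<=|10| out[8]=100, r--
l=2 r=9: |-10|>|9| out[7]=100, l++
l=3 r=9: |-7|<=|9| out[6]=81, r--
l=3 r=8: |-7|<=|7| out[5]=49, r--
l=3 r=7: |-7|>|6| out[4]=49, l++
l=4 r=7: |-6|<=|6| out[3]=36, r--

r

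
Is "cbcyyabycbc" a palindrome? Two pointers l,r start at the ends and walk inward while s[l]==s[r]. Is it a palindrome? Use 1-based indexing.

not a palindrome (mismatch at 5,7)

l=1 r=11: 'c'=='c', l++,r--
l=2 r=10: 'b'=='b', l++,r--
l=3 r=9: 'c'=='c', l++,r--
l=4 r=8: 'y'=='y', l++,r--
l=5 r=7: 'y'!='b', stop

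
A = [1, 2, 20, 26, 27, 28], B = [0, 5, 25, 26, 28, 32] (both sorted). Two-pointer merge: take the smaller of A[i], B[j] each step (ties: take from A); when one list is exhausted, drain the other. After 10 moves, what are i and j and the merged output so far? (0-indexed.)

[i=0,j=0] A[i]=1>B[j]=0 take 0 → j++
[i=0,j=1] A[i]=1<=B[j]=5 take 1 → i++
[i=1,j=1] A[i]=2<=B[j]=5 take 2 → i++
[i=2,j=1] A[i]=20>B[j]=5 take 5 → j++
[i=2,j=2] A[i]=20<=B[j]=25 take 20 → i++
[i=3,j=2] A[i]=26>B[j]=25 take 25 → j++
[i=3,j=3] A[i]=26<=B[j]=26 take 26 → i++
[i=4,j=3] A[i]=27>B[j]=26 take 26 → j++
[i=4,j=4] A[i]=27<=B[j]=28 take 27 → i++
[i=5,j=4] A[i]=28<=B[j]=28 take 28 → i++

i=6, j=4, merged so far=[0, 1, 2, 5, 20, 25, 26, 26, 27, 28]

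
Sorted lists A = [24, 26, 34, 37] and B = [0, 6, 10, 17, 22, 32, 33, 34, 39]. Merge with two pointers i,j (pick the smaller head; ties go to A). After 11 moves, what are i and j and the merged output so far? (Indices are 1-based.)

i=1 j=1: A[i]=24>B[j]=0 take 0, j++
i=1 j=2: A[i]=24>B[j]=6 take 6, j++
i=1 j=3: A[i]=24>B[j]=10 take 10, j++
i=1 j=4: A[i]=24>B[j]=17 take 17, j++
i=1 j=5: A[i]=24>B[j]=22 take 22, j++
i=1 j=6: A[i]=24<=B[j]=32 take 24, i++
i=2 j=6: A[i]=26<=B[j]=32 take 26, i++
i=3 j=6: A[i]=34>B[j]=32 take 32, j++
i=3 j=7: A[i]=34>B[j]=33 take 33, j++
i=3 j=8: A[i]=34<=B[j]=34 take 34, i++
i=4 j=8: A[i]=37>B[j]=34 take 34, j++

i=4, j=9, merged so far=[0, 6, 10, 17, 22, 24, 26, 32, 33, 34, 34]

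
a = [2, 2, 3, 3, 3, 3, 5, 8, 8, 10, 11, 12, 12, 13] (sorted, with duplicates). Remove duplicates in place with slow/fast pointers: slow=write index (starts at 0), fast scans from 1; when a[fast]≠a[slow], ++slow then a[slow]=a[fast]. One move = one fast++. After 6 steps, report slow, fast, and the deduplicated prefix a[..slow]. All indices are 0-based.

slow=0 fast=1: a[fast]=2=a[slow] dup, fast++
slow=0 fast=2: a[fast]=3≠a[slow]=2 write a[1]=3, slow++,fast++
slow=1 fast=3: a[fast]=3=a[slow] dup, fast++
slow=1 fast=4: a[fast]=3=a[slow] dup, fast++
slow=1 fast=5: a[fast]=3=a[slow] dup, fast++
slow=1 fast=6: a[fast]=5≠a[slow]=3 write a[2]=5, slow++,fast++

slow=2, fast=7, prefix=[2, 3, 5]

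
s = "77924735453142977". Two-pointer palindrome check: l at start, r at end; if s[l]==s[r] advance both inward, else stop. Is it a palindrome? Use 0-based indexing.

not a palindrome (mismatch at 5,11)

[0,16] '7'=='7' → l++,r--
[1,15] '7'=='7' → l++,r--
[2,14] '9'=='9' → l++,r--
[3,13] '2'=='2' → l++,r--
[4,12] '4'=='4' → l++,r--
[5,11] '7'!='1' → stop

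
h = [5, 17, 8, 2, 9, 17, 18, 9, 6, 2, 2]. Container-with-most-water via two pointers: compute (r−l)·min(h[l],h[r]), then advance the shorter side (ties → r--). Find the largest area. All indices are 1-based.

max area = 85

[1,11] min(5,2)*10=20 best=20 * → r--
[1,10] min(5,2)*9=18 best=20 → r--
[1,9] min(5,6)*8=40 best=40 * → l++
[2,9] min(17,6)*7=42 best=42 * → r--
[2,8] min(17,9)*6=54 best=54 * → r--
[2,7] min(17,18)*5=85 best=85 * → l++
[3,7] min(8,18)*4=32 best=85 → l++
[4,7] min(2,18)*3=6 best=85 → l++
[5,7] min(9,18)*2=18 best=85 → l++
[6,7] min(17,18)*1=17 best=85 → l++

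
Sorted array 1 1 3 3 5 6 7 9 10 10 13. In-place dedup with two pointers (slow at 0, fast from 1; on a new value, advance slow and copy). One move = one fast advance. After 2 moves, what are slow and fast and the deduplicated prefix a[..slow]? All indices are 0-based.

slow=1, fast=3, prefix=[1, 3]

slow=0 fast=1: a[fast]=1=a[slow] dup, fast++
slow=0 fast=2: a[fast]=3≠a[slow]=1 write a[1]=3, slow++,fast++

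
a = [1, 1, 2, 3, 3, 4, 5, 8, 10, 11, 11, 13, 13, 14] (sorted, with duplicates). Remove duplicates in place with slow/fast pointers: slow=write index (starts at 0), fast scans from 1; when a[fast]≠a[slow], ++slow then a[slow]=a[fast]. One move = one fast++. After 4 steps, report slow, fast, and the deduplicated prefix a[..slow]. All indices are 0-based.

slow=0 fast=1: a[fast]=1=a[slow] dup, fast++
slow=0 fast=2: a[fast]=2≠a[slow]=1 write a[1]=2, slow++,fast++
slow=1 fast=3: a[fast]=3≠a[slow]=2 write a[2]=3, slow++,fast++
slow=2 fast=4: a[fast]=3=a[slow] dup, fast++

slow=2, fast=5, prefix=[1, 2, 3]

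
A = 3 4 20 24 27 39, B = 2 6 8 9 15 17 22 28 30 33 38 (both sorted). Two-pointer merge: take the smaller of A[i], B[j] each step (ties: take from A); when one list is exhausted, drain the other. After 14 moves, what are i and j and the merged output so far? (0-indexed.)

i=5, j=9, merged so far=[2, 3, 4, 6, 8, 9, 15, 17, 20, 22, 24, 27, 28, 30]

i=0 j=0: A[i]=3>B[j]=2 take 2, j++
i=0 j=1: A[i]=3<=B[j]=6 take 3, i++
i=1 j=1: A[i]=4<=B[j]=6 take 4, i++
i=2 j=1: A[i]=20>B[j]=6 take 6, j++
i=2 j=2: A[i]=20>B[j]=8 take 8, j++
i=2 j=3: A[i]=20>B[j]=9 take 9, j++
i=2 j=4: A[i]=20>B[j]=15 take 15, j++
i=2 j=5: A[i]=20>B[j]=17 take 17, j++
i=2 j=6: A[i]=20<=B[j]=22 take 20, i++
i=3 j=6: A[i]=24>B[j]=22 take 22, j++
i=3 j=7: A[i]=24<=B[j]=28 take 24, i++
i=4 j=7: A[i]=27<=B[j]=28 take 27, i++
i=5 j=7: A[i]=39>B[j]=28 take 28, j++
i=5 j=8: A[i]=39>B[j]=30 take 30, j++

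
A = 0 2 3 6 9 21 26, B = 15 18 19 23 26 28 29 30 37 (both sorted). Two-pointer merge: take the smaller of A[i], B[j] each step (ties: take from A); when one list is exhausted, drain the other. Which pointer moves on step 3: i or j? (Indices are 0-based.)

i=0 j=0: A[i]=0<=B[j]=15 take 0, i++
i=1 j=0: A[i]=2<=B[j]=15 take 2, i++
i=2 j=0: A[i]=3<=B[j]=15 take 3, i++

i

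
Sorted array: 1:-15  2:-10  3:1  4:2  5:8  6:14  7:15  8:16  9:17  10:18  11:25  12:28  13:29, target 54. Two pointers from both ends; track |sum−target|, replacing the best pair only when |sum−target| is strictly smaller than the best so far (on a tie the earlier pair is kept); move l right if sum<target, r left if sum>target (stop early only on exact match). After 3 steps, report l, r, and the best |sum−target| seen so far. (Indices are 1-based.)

l=1 r=13: -15+29=14 d=40 *, l++
l=2 r=13: -10+29=19 d=35 *, l++
l=3 r=13: 1+29=30 d=24 *, l++

l=4, r=13, best |Δ|=24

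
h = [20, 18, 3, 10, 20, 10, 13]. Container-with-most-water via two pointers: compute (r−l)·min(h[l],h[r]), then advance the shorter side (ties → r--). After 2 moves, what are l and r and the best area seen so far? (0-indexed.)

l=0, r=4, best area=78

l=0 r=6: min(20,13)*6=78 best=78 *, r--
l=0 r=5: min(20,10)*5=50 best=78, r--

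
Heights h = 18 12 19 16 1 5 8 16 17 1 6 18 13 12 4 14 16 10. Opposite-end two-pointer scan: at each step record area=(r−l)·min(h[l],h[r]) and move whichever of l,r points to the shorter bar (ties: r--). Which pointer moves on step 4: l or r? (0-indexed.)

[0,17] min(18,10)*17=170 best=170 * → r--
[0,16] min(18,16)*16=256 best=256 * → r--
[0,15] min(18,14)*15=210 best=256 → r--
[0,14] min(18,4)*14=56 best=256 → r--

r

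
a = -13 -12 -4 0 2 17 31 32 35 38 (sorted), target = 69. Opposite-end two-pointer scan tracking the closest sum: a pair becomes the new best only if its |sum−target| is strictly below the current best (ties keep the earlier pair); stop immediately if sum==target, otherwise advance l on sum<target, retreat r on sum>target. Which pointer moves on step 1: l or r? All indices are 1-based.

l

[1,10] -13+38=25 d=44 * → l++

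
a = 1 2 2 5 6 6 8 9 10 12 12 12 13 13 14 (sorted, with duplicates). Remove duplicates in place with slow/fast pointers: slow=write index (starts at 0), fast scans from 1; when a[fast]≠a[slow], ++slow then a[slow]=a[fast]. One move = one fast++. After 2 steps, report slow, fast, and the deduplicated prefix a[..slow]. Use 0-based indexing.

slow=1, fast=3, prefix=[1, 2]

slow=0 fast=1: a[fast]=2≠a[slow]=1 write a[1]=2, slow++,fast++
slow=1 fast=2: a[fast]=2=a[slow] dup, fast++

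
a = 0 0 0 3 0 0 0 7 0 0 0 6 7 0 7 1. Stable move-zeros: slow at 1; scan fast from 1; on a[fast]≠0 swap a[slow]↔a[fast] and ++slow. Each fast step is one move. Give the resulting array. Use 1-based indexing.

[3, 7, 6, 7, 7, 1, 0, 0, 0, 0, 0, 0, 0, 0, 0, 0]

slow=1 fast=1: a[fast]=0, fast++
slow=1 fast=2: a[fast]=0, fast++
slow=1 fast=3: a[fast]=0, fast++
slow=1 fast=4: a[fast]=3≠0 swap→a[1]=3, slow++,fast++
slow=2 fast=5: a[fast]=0, fast++
slow=2 fast=6: a[fast]=0, fast++
slow=2 fast=7: a[fast]=0, fast++
slow=2 fast=8: a[fast]=7≠0 swap→a[2]=7, slow++,fast++
slow=3 fast=9: a[fast]=0, fast++
slow=3 fast=10: a[fast]=0, fast++
slow=3 fast=11: a[fast]=0, fast++
slow=3 fast=12: a[fast]=6≠0 swap→a[3]=6, slow++,fast++
slow=4 fast=13: a[fast]=7≠0 swap→a[4]=7, slow++,fast++
slow=5 fast=14: a[fast]=0, fast++
slow=5 fast=15: a[fast]=7≠0 swap→a[5]=7, slow++,fast++
slow=6 fast=16: a[fast]=1≠0 swap→a[6]=1, slow++,fast++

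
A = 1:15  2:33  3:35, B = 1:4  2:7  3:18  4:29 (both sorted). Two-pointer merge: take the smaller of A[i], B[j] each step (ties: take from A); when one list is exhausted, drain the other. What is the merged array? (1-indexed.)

i=1 j=1: A[i]=15>B[j]=4 take 4, j++
i=1 j=2: A[i]=15>B[j]=7 take 7, j++
i=1 j=3: A[i]=15<=B[j]=18 take 15, i++
i=2 j=3: A[i]=33>B[j]=18 take 18, j++
i=2 j=4: A[i]=33>B[j]=29 take 29, j++
i=2 j=5: B done, take A[i]=33, i++
i=3 j=5: B done, take A[i]=35, i++

[4, 7, 15, 18, 29, 33, 35]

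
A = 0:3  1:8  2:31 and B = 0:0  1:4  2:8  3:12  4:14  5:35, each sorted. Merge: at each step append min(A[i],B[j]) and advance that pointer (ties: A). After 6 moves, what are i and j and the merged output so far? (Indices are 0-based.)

i=2, j=4, merged so far=[0, 3, 4, 8, 8, 12]

i=0 j=0: A[i]=3>B[j]=0 take 0, j++
i=0 j=1: A[i]=3<=B[j]=4 take 3, i++
i=1 j=1: A[i]=8>B[j]=4 take 4, j++
i=1 j=2: A[i]=8<=B[j]=8 take 8, i++
i=2 j=2: A[i]=31>B[j]=8 take 8, j++
i=2 j=3: A[i]=31>B[j]=12 take 12, j++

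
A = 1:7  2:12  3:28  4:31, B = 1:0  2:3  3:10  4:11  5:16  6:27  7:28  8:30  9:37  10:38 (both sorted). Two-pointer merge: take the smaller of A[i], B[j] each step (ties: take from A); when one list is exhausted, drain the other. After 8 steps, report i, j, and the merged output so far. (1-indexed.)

i=1 j=1: A[i]=7>B[j]=0 take 0, j++
i=1 j=2: A[i]=7>B[j]=3 take 3, j++
i=1 j=3: A[i]=7<=B[j]=10 take 7, i++
i=2 j=3: A[i]=12>B[j]=10 take 10, j++
i=2 j=4: A[i]=12>B[j]=11 take 11, j++
i=2 j=5: A[i]=12<=B[j]=16 take 12, i++
i=3 j=5: A[i]=28>B[j]=16 take 16, j++
i=3 j=6: A[i]=28>B[j]=27 take 27, j++

i=3, j=7, merged so far=[0, 3, 7, 10, 11, 12, 16, 27]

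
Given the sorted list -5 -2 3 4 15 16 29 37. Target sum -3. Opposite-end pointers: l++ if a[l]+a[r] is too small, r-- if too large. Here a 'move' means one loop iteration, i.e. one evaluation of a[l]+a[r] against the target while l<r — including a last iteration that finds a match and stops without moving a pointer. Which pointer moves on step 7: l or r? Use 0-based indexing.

l

[0,7] -5+37=32 >-3 → r--
[0,6] -5+29=24 >-3 → r--
[0,5] -5+16=11 >-3 → r--
[0,4] -5+15=10 >-3 → r--
[0,3] -5+4=-1 >-3 → r--
[0,2] -5+3=-2 >-3 → r--
[0,1] -5+-2=-7 <-3 → l++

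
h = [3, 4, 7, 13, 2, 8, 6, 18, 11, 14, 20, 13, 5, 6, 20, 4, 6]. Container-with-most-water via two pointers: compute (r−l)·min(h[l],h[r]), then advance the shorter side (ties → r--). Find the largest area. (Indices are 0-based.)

max area = 143

[0,16] min(3,6)*16=48 best=48 * → l++
[1,16] min(4,6)*15=60 best=60 * → l++
[2,16] min(7,6)*14=84 best=84 * → r--
[2,15] min(7,4)*13=52 best=84 → r--
[2,14] min(7,20)*12=84 best=84 → l++
[3,14] min(13,20)*11=143 best=143 * → l++
[4,14] min(2,20)*10=20 best=143 → l++
[5,14] min(8,20)*9=72 best=143 → l++
[6,14] min(6,20)*8=48 best=143 → l++
[7,14] min(18,20)*7=126 best=143 → l++
[8,14] min(11,20)*6=66 best=143 → l++
[9,14] min(14,20)*5=70 best=143 → l++
[10,14] min(20,20)*4=80 best=143 → r--
[10,13] min(20,6)*3=18 best=143 → r--
[10,12] min(20,5)*2=10 best=143 → r--
[10,11] min(20,13)*1=13 best=143 → r--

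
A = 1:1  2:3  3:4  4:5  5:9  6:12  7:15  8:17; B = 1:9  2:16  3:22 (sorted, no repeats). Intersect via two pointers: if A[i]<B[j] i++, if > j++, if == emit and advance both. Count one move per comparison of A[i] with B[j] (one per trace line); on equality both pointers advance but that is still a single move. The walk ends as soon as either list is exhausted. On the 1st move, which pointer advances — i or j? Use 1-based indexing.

i=1 j=1: 1<9, i++

i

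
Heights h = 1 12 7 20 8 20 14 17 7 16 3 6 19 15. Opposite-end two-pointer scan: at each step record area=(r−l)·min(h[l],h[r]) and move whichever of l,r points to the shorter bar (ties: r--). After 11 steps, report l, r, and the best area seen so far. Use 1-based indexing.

l=4, r=6, best area=171

[1,14] min(1,15)*13=13 best=13 * → l++
[2,14] min(12,15)*12=144 best=144 * → l++
[3,14] min(7,15)*11=77 best=144 → l++
[4,14] min(20,15)*10=150 best=150 * → r--
[4,13] min(20,19)*9=171 best=171 * → r--
[4,12] min(20,6)*8=48 best=171 → r--
[4,11] min(20,3)*7=21 best=171 → r--
[4,10] min(20,16)*6=96 best=171 → r--
[4,9] min(20,7)*5=35 best=171 → r--
[4,8] min(20,17)*4=68 best=171 → r--
[4,7] min(20,14)*3=42 best=171 → r--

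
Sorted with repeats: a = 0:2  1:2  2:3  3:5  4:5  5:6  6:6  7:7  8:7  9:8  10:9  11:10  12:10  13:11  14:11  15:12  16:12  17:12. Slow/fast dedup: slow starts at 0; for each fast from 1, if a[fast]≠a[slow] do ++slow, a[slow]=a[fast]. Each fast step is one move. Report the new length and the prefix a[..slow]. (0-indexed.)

length 10; prefix = [2, 3, 5, 6, 7, 8, 9, 10, 11, 12]

(s=0,f=1) a[fast]=2=a[slow] dup → fast++
(s=0,f=2) a[fast]=3≠a[slow]=2 write a[1]=3 → slow++,fast++
(s=1,f=3) a[fast]=5≠a[slow]=3 write a[2]=5 → slow++,fast++
(s=2,f=4) a[fast]=5=a[slow] dup → fast++
(s=2,f=5) a[fast]=6≠a[slow]=5 write a[3]=6 → slow++,fast++
(s=3,f=6) a[fast]=6=a[slow] dup → fast++
(s=3,f=7) a[fast]=7≠a[slow]=6 write a[4]=7 → slow++,fast++
(s=4,f=8) a[fast]=7=a[slow] dup → fast++
(s=4,f=9) a[fast]=8≠a[slow]=7 write a[5]=8 → slow++,fast++
(s=5,f=10) a[fast]=9≠a[slow]=8 write a[6]=9 → slow++,fast++
(s=6,f=11) a[fast]=10≠a[slow]=9 write a[7]=10 → slow++,fast++
(s=7,f=12) a[fast]=10=a[slow] dup → fast++
(s=7,f=13) a[fast]=11≠a[slow]=10 write a[8]=11 → slow++,fast++
(s=8,f=14) a[fast]=11=a[slow] dup → fast++
(s=8,f=15) a[fast]=12≠a[slow]=11 write a[9]=12 → slow++,fast++
(s=9,f=16) a[fast]=12=a[slow] dup → fast++
(s=9,f=17) a[fast]=12=a[slow] dup → fast++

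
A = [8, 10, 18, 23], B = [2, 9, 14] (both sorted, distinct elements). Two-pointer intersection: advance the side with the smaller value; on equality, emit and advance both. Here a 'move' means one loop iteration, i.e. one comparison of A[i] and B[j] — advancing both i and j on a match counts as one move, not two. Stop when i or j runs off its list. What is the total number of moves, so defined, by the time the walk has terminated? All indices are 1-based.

i=1 j=1: 8>2, j++
i=1 j=2: 8<9, i++
i=2 j=2: 10>9, j++
i=2 j=3: 10<14, i++
i=3 j=3: 18>14, j++

5 moves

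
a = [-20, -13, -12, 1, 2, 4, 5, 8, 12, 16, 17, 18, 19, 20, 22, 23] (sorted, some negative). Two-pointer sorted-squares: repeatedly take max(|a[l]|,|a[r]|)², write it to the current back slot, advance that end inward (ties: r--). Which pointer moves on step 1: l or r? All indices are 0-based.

[0,15] |-20|<=|23| out[15]=529 → r--

r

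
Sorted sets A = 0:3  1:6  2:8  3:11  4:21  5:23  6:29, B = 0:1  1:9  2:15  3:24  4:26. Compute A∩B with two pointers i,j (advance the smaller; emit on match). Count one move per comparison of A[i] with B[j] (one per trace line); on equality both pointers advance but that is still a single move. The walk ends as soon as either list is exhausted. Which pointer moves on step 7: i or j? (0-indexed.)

[i=0,j=0] 3>1 → j++
[i=0,j=1] 3<9 → i++
[i=1,j=1] 6<9 → i++
[i=2,j=1] 8<9 → i++
[i=3,j=1] 11>9 → j++
[i=3,j=2] 11<15 → i++
[i=4,j=2] 21>15 → j++

j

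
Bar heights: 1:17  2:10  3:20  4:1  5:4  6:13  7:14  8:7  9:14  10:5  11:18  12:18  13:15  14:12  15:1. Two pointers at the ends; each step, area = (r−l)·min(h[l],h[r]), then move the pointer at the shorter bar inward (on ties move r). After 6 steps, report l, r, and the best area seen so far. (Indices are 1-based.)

l=1 r=15: min(17,1)*14=14 best=14 *, r--
l=1 r=14: min(17,12)*13=156 best=156 *, r--
l=1 r=13: min(17,15)*12=180 best=180 *, r--
l=1 r=12: min(17,18)*11=187 best=187 *, l++
l=2 r=12: min(10,18)*10=100 best=187, l++
l=3 r=12: min(20,18)*9=162 best=187, r--

l=3, r=11, best area=187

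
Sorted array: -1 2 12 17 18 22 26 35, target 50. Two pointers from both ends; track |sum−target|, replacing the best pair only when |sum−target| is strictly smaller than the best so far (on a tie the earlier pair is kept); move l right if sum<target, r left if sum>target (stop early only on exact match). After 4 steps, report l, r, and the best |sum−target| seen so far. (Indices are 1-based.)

l=4, r=7, best |Δ|=2

[1,8] -1+35=34 d=16 * → l++
[2,8] 2+35=37 d=13 * → l++
[3,8] 12+35=47 d=3 * → l++
[4,8] 17+35=52 d=2 * → r--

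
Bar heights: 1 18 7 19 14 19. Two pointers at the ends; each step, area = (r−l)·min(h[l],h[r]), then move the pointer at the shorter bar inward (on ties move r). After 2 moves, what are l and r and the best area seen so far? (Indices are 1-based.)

l=3, r=6, best area=72

l=1 r=6: min(1,19)*5=5 best=5 *, l++
l=2 r=6: min(18,19)*4=72 best=72 *, l++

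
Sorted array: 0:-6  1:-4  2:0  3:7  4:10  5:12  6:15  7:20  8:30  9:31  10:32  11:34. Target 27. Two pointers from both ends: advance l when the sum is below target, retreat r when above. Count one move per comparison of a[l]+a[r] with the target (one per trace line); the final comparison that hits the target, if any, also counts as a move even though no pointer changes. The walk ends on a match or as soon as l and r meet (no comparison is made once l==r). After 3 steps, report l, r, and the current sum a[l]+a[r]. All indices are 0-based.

[0,11] -6+34=28 >27 → r--
[0,10] -6+32=26 <27 → l++
[1,10] -4+32=28 >27 → r--

l=1, r=9, sum=27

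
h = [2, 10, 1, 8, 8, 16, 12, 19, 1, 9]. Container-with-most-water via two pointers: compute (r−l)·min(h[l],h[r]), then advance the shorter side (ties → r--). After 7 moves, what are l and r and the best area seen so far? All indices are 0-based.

l=0 r=9: min(2,9)*9=18 best=18 *, l++
l=1 r=9: min(10,9)*8=72 best=72 *, r--
l=1 r=8: min(10,1)*7=7 best=72, r--
l=1 r=7: min(10,19)*6=60 best=72, l++
l=2 r=7: min(1,19)*5=5 best=72, l++
l=3 r=7: min(8,19)*4=32 best=72, l++
l=4 r=7: min(8,19)*3=24 best=72, l++

l=5, r=7, best area=72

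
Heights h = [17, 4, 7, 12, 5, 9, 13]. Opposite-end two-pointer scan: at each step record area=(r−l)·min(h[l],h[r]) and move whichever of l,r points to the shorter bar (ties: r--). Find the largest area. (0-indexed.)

l=0 r=6: min(17,13)*6=78 best=78 *, r--
l=0 r=5: min(17,9)*5=45 best=78, r--
l=0 r=4: min(17,5)*4=20 best=78, r--
l=0 r=3: min(17,12)*3=36 best=78, r--
l=0 r=2: min(17,7)*2=14 best=78, r--
l=0 r=1: min(17,4)*1=4 best=78, r--

max area = 78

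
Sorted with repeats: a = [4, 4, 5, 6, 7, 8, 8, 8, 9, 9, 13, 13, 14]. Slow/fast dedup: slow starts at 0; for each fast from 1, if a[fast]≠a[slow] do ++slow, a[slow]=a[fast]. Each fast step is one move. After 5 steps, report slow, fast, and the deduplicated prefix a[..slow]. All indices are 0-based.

(s=0,f=1) a[fast]=4=a[slow] dup → fast++
(s=0,f=2) a[fast]=5≠a[slow]=4 write a[1]=5 → slow++,fast++
(s=1,f=3) a[fast]=6≠a[slow]=5 write a[2]=6 → slow++,fast++
(s=2,f=4) a[fast]=7≠a[slow]=6 write a[3]=7 → slow++,fast++
(s=3,f=5) a[fast]=8≠a[slow]=7 write a[4]=8 → slow++,fast++

slow=4, fast=6, prefix=[4, 5, 6, 7, 8]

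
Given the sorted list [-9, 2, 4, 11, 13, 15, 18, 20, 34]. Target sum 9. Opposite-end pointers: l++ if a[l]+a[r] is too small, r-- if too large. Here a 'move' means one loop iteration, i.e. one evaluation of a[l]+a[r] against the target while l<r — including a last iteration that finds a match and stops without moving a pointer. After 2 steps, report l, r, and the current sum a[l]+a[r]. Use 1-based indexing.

l=1, r=7, sum=9

[1,9] -9+34=25 >9 → r--
[1,8] -9+20=11 >9 → r--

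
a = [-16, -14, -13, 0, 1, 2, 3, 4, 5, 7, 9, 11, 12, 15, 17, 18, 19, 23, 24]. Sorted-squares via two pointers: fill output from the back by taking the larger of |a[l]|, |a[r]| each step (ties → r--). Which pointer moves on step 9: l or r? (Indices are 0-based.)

l

l=0 r=18: |-16|<=|24| out[18]=576, r--
l=0 r=17: |-16|<=|23| out[17]=529, r--
l=0 r=16: |-16|<=|19| out[16]=361, r--
l=0 r=15: |-16|<=|18| out[15]=324, r--
l=0 r=14: |-16|<=|17| out[14]=289, r--
l=0 r=13: |-16|>|15| out[13]=256, l++
l=1 r=13: |-14|<=|15| out[12]=225, r--
l=1 r=12: |-14|>|12| out[11]=196, l++
l=2 r=12: |-13|>|12| out[10]=169, l++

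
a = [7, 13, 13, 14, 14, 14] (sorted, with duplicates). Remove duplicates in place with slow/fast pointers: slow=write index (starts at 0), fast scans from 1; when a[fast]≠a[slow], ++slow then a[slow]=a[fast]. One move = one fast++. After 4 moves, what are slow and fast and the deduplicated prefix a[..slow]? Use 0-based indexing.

(s=0,f=1) a[fast]=13≠a[slow]=7 write a[1]=13 → slow++,fast++
(s=1,f=2) a[fast]=13=a[slow] dup → fast++
(s=1,f=3) a[fast]=14≠a[slow]=13 write a[2]=14 → slow++,fast++
(s=2,f=4) a[fast]=14=a[slow] dup → fast++

slow=2, fast=5, prefix=[7, 13, 14]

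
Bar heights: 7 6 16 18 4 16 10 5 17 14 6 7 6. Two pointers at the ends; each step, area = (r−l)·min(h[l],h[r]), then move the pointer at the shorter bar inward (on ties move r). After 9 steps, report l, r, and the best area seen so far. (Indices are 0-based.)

l=3, r=6, best area=98

[0,12] min(7,6)*12=72 best=72 * → r--
[0,11] min(7,7)*11=77 best=77 * → r--
[0,10] min(7,6)*10=60 best=77 → r--
[0,9] min(7,14)*9=63 best=77 → l++
[1,9] min(6,14)*8=48 best=77 → l++
[2,9] min(16,14)*7=98 best=98 * → r--
[2,8] min(16,17)*6=96 best=98 → l++
[3,8] min(18,17)*5=85 best=98 → r--
[3,7] min(18,5)*4=20 best=98 → r--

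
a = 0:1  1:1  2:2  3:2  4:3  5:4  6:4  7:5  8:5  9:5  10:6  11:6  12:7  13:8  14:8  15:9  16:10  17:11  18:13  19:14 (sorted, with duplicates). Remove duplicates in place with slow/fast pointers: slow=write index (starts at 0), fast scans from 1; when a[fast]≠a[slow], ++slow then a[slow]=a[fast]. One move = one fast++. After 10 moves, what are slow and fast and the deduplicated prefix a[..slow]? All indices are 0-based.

slow=5, fast=11, prefix=[1, 2, 3, 4, 5, 6]

(s=0,f=1) a[fast]=1=a[slow] dup → fast++
(s=0,f=2) a[fast]=2≠a[slow]=1 write a[1]=2 → slow++,fast++
(s=1,f=3) a[fast]=2=a[slow] dup → fast++
(s=1,f=4) a[fast]=3≠a[slow]=2 write a[2]=3 → slow++,fast++
(s=2,f=5) a[fast]=4≠a[slow]=3 write a[3]=4 → slow++,fast++
(s=3,f=6) a[fast]=4=a[slow] dup → fast++
(s=3,f=7) a[fast]=5≠a[slow]=4 write a[4]=5 → slow++,fast++
(s=4,f=8) a[fast]=5=a[slow] dup → fast++
(s=4,f=9) a[fast]=5=a[slow] dup → fast++
(s=4,f=10) a[fast]=6≠a[slow]=5 write a[5]=6 → slow++,fast++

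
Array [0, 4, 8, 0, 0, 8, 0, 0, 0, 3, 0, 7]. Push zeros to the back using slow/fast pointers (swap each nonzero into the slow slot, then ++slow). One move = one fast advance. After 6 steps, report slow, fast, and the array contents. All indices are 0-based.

slow=3, fast=6, a=[4, 8, 8, 0, 0, 0, 0, 0, 0, 3, 0, 7]

(s=0,f=0) a[fast]=0 → fast++
(s=0,f=1) a[fast]=4≠0 swap→a[0]=4 → slow++,fast++
(s=1,f=2) a[fast]=8≠0 swap→a[1]=8 → slow++,fast++
(s=2,f=3) a[fast]=0 → fast++
(s=2,f=4) a[fast]=0 → fast++
(s=2,f=5) a[fast]=8≠0 swap→a[2]=8 → slow++,fast++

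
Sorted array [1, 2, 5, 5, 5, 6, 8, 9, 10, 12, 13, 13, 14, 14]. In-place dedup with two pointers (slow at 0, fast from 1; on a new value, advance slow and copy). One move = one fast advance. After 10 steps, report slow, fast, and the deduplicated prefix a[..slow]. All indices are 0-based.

slow=0 fast=1: a[fast]=2≠a[slow]=1 write a[1]=2, slow++,fast++
slow=1 fast=2: a[fast]=5≠a[slow]=2 write a[2]=5, slow++,fast++
slow=2 fast=3: a[fast]=5=a[slow] dup, fast++
slow=2 fast=4: a[fast]=5=a[slow] dup, fast++
slow=2 fast=5: a[fast]=6≠a[slow]=5 write a[3]=6, slow++,fast++
slow=3 fast=6: a[fast]=8≠a[slow]=6 write a[4]=8, slow++,fast++
slow=4 fast=7: a[fast]=9≠a[slow]=8 write a[5]=9, slow++,fast++
slow=5 fast=8: a[fast]=10≠a[slow]=9 write a[6]=10, slow++,fast++
slow=6 fast=9: a[fast]=12≠a[slow]=10 write a[7]=12, slow++,fast++
slow=7 fast=10: a[fast]=13≠a[slow]=12 write a[8]=13, slow++,fast++

slow=8, fast=11, prefix=[1, 2, 5, 6, 8, 9, 10, 12, 13]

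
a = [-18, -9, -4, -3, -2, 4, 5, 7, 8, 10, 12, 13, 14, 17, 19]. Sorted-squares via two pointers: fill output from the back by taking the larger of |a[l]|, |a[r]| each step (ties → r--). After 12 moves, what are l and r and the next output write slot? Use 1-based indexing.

l=3, r=5, next write slot=3

[1,15] |-18|<=|19| out[15]=361 → r--
[1,14] |-18|>|17| out[14]=324 → l++
[2,14] |-9|<=|17| out[13]=289 → r--
[2,13] |-9|<=|14| out[12]=196 → r--
[2,12] |-9|<=|13| out[11]=169 → r--
[2,11] |-9|<=|12| out[10]=144 → r--
[2,10] |-9|<=|10| out[9]=100 → r--
[2,9] |-9|>|8| out[8]=81 → l++
[3,9] |-4|<=|8| out[7]=64 → r--
[3,8] |-4|<=|7| out[6]=49 → r--
[3,7] |-4|<=|5| out[5]=25 → r--
[3,6] |-4|<=|4| out[4]=16 → r--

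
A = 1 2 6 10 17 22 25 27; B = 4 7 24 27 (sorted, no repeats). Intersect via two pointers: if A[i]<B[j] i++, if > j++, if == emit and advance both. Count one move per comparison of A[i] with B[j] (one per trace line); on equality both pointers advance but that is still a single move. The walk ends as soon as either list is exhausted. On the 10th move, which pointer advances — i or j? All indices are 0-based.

[i=0,j=0] 1<4 → i++
[i=1,j=0] 2<4 → i++
[i=2,j=0] 6>4 → j++
[i=2,j=1] 6<7 → i++
[i=3,j=1] 10>7 → j++
[i=3,j=2] 10<24 → i++
[i=4,j=2] 17<24 → i++
[i=5,j=2] 22<24 → i++
[i=6,j=2] 25>24 → j++
[i=6,j=3] 25<27 → i++

i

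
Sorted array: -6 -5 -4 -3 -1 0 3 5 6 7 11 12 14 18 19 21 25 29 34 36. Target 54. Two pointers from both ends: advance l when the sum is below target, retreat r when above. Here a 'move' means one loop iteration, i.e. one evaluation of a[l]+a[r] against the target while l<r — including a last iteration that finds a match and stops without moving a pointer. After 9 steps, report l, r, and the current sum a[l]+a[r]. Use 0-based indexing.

l=0 r=19: -6+36=30 <54, l++
l=1 r=19: -5+36=31 <54, l++
l=2 r=19: -4+36=32 <54, l++
l=3 r=19: -3+36=33 <54, l++
l=4 r=19: -1+36=35 <54, l++
l=5 r=19: 0+36=36 <54, l++
l=6 r=19: 3+36=39 <54, l++
l=7 r=19: 5+36=41 <54, l++
l=8 r=19: 6+36=42 <54, l++

l=9, r=19, sum=43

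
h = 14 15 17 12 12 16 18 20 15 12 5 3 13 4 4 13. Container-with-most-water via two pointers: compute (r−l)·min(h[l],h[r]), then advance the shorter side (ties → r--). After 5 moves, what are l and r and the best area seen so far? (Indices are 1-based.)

l=1, r=11, best area=195

l=1 r=16: min(14,13)*15=195 best=195 *, r--
l=1 r=15: min(14,4)*14=56 best=195, r--
l=1 r=14: min(14,4)*13=52 best=195, r--
l=1 r=13: min(14,13)*12=156 best=195, r--
l=1 r=12: min(14,3)*11=33 best=195, r--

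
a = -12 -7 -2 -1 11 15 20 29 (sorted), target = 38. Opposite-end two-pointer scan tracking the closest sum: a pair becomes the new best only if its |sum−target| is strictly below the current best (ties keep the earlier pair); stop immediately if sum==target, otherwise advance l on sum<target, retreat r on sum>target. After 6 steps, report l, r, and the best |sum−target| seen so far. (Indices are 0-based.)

[0,7] -12+29=17 d=21 * → l++
[1,7] -7+29=22 d=16 * → l++
[2,7] -2+29=27 d=11 * → l++
[3,7] -1+29=28 d=10 * → l++
[4,7] 11+29=40 d=2 * → r--
[4,6] 11+20=31 d=7 → l++

l=5, r=6, best |Δ|=2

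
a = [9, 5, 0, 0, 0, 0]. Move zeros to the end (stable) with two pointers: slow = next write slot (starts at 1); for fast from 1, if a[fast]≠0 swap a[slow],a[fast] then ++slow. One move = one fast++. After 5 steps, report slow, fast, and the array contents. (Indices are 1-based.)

slow=1 fast=1: a[fast]=9≠0 swap→a[1]=9, slow++,fast++
slow=2 fast=2: a[fast]=5≠0 swap→a[2]=5, slow++,fast++
slow=3 fast=3: a[fast]=0, fast++
slow=3 fast=4: a[fast]=0, fast++
slow=3 fast=5: a[fast]=0, fast++

slow=3, fast=6, a=[9, 5, 0, 0, 0, 0]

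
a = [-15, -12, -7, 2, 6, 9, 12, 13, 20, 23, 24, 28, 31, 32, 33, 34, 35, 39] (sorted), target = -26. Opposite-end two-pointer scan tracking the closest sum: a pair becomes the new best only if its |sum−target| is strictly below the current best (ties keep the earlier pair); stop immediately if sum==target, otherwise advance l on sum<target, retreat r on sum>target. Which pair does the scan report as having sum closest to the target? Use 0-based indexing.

l=0 r=17: -15+39=24 d=50 *, r--
l=0 r=16: -15+35=20 d=46 *, r--
l=0 r=15: -15+34=19 d=45 *, r--
l=0 r=14: -15+33=18 d=44 *, r--
l=0 r=13: -15+32=17 d=43 *, r--
l=0 r=12: -15+31=16 d=42 *, r--
l=0 r=11: -15+28=13 d=39 *, r--
l=0 r=10: -15+24=9 d=35 *, r--
l=0 r=9: -15+23=8 d=34 *, r--
l=0 r=8: -15+20=5 d=31 *, r--
l=0 r=7: -15+13=-2 d=24 *, r--
l=0 r=6: -15+12=-3 d=23 *, r--
l=0 r=5: -15+9=-6 d=20 *, r--
l=0 r=4: -15+6=-9 d=17 *, r--
l=0 r=3: -15+2=-13 d=13 *, r--
l=0 r=2: -15+-7=-22 d=4 *, r--
l=0 r=1: -15+-12=-27 d=1 *, l++

pair (-15, -12) with sum -27 (|Δ|=1)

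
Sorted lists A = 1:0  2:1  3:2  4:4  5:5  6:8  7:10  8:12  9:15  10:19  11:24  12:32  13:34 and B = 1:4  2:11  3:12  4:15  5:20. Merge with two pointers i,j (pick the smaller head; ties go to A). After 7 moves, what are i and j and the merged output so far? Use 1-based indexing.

[i=1,j=1] A[i]=0<=B[j]=4 take 0 → i++
[i=2,j=1] A[i]=1<=B[j]=4 take 1 → i++
[i=3,j=1] A[i]=2<=B[j]=4 take 2 → i++
[i=4,j=1] A[i]=4<=B[j]=4 take 4 → i++
[i=5,j=1] A[i]=5>B[j]=4 take 4 → j++
[i=5,j=2] A[i]=5<=B[j]=11 take 5 → i++
[i=6,j=2] A[i]=8<=B[j]=11 take 8 → i++

i=7, j=2, merged so far=[0, 1, 2, 4, 4, 5, 8]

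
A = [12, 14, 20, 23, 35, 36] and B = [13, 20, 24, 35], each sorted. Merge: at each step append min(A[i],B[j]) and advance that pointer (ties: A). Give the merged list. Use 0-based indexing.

[12, 13, 14, 20, 20, 23, 24, 35, 35, 36]

i=0 j=0: A[i]=12<=B[j]=13 take 12, i++
i=1 j=0: A[i]=14>B[j]=13 take 13, j++
i=1 j=1: A[i]=14<=B[j]=20 take 14, i++
i=2 j=1: A[i]=20<=B[j]=20 take 20, i++
i=3 j=1: A[i]=23>B[j]=20 take 20, j++
i=3 j=2: A[i]=23<=B[j]=24 take 23, i++
i=4 j=2: A[i]=35>B[j]=24 take 24, j++
i=4 j=3: A[i]=35<=B[j]=35 take 35, i++
i=5 j=3: A[i]=36>B[j]=35 take 35, j++
i=5 j=4: B done, take A[i]=36, i++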